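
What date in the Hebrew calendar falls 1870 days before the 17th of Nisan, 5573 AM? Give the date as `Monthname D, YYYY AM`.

Counting 1870 days back from JDN 2383351 reaches JDN 2381481, which is Adar 5, 5568 AM.

Adar 5, 5568 AM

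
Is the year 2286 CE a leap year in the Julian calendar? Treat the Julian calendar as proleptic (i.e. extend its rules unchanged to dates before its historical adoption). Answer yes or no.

2286 mod 4 = 2, so it is a common year in the Julian calendar.

no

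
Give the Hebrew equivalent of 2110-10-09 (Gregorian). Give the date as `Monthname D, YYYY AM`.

Julian Day Number of the source date = 2492003.
Converting JDN 2492003 to the Hebrew calendar gives 25 Tishrei 5871 AM.

Tishrei 25, 5871 AM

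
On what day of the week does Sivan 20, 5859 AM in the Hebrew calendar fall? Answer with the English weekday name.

In the Gregorian calendar this is 8 June 2099 (JDN 2487863).
JDN 2487863 mod 7 = 0, and JDN 0 was a Monday, so this is a Monday.

Monday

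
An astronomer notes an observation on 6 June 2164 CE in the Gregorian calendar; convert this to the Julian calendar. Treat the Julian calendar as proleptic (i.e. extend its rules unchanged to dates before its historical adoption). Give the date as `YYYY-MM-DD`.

For dates in this range the Gregorian date is 14 days ahead of the Julian.
6 June 2164 Gregorian − 14 days → 23 May 2164 Julian.

2164-05-23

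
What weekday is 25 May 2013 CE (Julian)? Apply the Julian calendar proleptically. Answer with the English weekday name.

Friday

In the Gregorian calendar this is 7 June 2013 (JDN 2456451).
Since JDN mod 7 = 4 (0 = Monday), the day is Friday.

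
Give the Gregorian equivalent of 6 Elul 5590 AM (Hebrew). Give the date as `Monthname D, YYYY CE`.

Both dates share Julian Day Number 2389690; in the Gregorian calendar that is 25 August 1830 CE.

August 25, 1830 CE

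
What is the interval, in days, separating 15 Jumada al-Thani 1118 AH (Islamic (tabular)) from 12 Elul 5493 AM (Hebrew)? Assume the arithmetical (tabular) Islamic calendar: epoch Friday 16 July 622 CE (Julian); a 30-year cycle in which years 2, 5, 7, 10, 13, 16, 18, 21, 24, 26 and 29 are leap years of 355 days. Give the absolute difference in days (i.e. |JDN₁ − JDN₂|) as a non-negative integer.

JDN of the first date = 2344430.
JDN of the second date = 2354260.
|2354260 − 2344430| = 9830.

9830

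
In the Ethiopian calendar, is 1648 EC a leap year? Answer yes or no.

1648 mod 4 = 0; in the Ethiopian calendar a year is leap when year mod 4 = 3, so it is a common year.

no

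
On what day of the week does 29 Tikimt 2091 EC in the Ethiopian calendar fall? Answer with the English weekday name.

Saturday

This is JDN 2487651 (8 November 2098 Gregorian).
JDN 2487651 mod 7 = 5, and JDN 0 was a Monday, so this is a Saturday.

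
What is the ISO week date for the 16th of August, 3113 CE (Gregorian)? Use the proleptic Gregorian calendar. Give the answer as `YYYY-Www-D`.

The weekday is Saturday (ISO weekday 6).
That Saturday belongs to ISO week 33 of ISO year 3113.

3113-W33-6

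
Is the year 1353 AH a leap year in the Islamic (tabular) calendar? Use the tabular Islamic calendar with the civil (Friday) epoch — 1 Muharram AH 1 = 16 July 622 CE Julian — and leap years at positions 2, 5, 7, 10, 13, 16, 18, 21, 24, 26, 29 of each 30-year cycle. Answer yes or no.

Year 1353 AH is year 3 of its 30-year cycle; leap positions are 2, 5, 7, 10, 13, 16, 18, 21, 24, 26, 29, so it is a common year (354 days).

no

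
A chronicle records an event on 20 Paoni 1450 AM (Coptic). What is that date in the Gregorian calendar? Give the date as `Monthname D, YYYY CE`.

June 25, 1734 CE

Both dates share Julian Day Number 2354566; in the Gregorian calendar that is 25 June 1734 CE.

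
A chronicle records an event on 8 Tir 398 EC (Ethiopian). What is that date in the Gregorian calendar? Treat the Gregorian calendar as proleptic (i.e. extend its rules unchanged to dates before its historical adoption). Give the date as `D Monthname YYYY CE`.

4 January 406 CE

Both dates share Julian Day Number 1869352; in the Gregorian calendar that is 4 January 406 CE.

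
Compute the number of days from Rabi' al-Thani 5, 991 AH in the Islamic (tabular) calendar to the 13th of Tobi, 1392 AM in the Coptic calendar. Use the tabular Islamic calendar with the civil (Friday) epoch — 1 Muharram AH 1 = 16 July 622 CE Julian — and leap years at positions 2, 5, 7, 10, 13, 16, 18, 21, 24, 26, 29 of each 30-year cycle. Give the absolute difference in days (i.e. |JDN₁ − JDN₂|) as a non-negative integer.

JDN of the first date = 2299356.
JDN of the second date = 2333225.
|2333225 − 2299356| = 33869.

33869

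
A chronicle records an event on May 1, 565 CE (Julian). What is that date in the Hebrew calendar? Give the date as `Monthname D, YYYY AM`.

Both dates share Julian Day Number 1927545; in the Hebrew calendar that is 14 Iyar 4325 AM.

Iyar 14, 4325 AM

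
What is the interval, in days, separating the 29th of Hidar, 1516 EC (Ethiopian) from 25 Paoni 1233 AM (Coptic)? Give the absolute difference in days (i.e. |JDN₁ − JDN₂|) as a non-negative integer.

First date → JDN 2277663; second date → JDN 2275312.
The interval is |2277663 − 2275312| = 2351 days.

2351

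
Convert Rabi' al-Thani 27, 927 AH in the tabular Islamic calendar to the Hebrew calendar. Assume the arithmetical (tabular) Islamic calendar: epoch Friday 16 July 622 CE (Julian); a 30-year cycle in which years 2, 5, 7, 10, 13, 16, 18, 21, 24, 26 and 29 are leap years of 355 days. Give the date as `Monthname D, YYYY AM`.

Both dates share Julian Day Number 2276699; in the Hebrew calendar that is 29 Nisan 5281 AM.

Nisan 29, 5281 AM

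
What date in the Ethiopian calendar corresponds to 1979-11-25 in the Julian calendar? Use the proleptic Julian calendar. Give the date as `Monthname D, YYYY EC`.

Julian Day Number of the source date = 2444216.
Converting JDN 2444216 to the Ethiopian calendar gives 28 Hidar 1972 EC.

Hidar 28, 1972 EC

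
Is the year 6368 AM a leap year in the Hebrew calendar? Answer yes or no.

Hebrew year 6368 is year 3 of its 19-year Metonic cycle; leap years are at positions 3, 6, 8, 11, 14, 17, 19, so it is a leap year (13 months).

yes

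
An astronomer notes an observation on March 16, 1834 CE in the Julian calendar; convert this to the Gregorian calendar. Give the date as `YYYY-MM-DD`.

1834-03-28

At this point the Julian calendar is 12 days behind the Gregorian.
16 March 1834 Julian + 12 days → 28 March 1834 Gregorian.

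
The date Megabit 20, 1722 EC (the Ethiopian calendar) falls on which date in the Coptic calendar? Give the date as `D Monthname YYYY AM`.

The source date corresponds to 27 March 1730 in the Gregorian calendar (JDN 2353015).
That day falls on 20 Paremhat 1446 AM in the Coptic calendar.

20 Paremhat 1446 AM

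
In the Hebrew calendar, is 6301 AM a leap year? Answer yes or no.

Hebrew year 6301 is year 12 of its 19-year Metonic cycle; leap years are at positions 3, 6, 8, 11, 14, 17, 19, so it is a common year (12 months).

no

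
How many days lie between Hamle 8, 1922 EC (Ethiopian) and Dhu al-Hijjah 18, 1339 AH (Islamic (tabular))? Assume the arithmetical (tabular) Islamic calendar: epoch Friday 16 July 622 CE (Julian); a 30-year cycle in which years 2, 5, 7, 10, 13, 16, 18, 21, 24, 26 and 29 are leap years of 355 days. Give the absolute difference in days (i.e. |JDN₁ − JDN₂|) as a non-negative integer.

JDN of the first date = 2426173.
JDN of the second date = 2422925.
|2422925 − 2426173| = 3248.

3248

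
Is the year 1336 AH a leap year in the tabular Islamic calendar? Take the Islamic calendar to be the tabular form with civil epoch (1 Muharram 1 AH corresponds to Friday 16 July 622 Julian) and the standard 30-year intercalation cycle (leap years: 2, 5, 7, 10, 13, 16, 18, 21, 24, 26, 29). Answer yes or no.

Year 1336 AH is year 16 of its 30-year cycle; leap positions are 2, 5, 7, 10, 13, 16, 18, 21, 24, 26, 29, so it is a leap year (355 days).

yes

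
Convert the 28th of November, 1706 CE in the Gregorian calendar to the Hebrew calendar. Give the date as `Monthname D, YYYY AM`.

Julian Day Number of the source date = 2344495.
Converting JDN 2344495 to the Hebrew calendar gives 22 Kislev 5467 AM.

Kislev 22, 5467 AM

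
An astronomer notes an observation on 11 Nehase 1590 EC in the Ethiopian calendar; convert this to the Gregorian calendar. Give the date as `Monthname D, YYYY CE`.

August 14, 1598 CE

Julian Day Number of the source date = 2304943.
Converting JDN 2304943 to the Gregorian calendar gives 14 August 1598 CE.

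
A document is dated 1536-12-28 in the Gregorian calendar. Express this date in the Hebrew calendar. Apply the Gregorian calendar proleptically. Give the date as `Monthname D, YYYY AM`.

Tevet 4, 5297 AM

Julian Day Number of the source date = 2282434.
Converting JDN 2282434 to the Hebrew calendar gives 4 Tevet 5297 AM.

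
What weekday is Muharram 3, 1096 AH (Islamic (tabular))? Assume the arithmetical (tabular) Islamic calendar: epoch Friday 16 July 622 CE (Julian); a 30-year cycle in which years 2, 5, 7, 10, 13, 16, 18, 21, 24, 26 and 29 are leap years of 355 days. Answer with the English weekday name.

Equivalently 10 December 1684 Gregorian, JDN 2336473.
Since JDN mod 7 = 6 (0 = Monday), the day is Sunday.

Sunday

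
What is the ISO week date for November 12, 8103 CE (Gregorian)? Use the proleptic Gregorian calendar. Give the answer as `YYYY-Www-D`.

The weekday is Monday (ISO weekday 1).
That Monday belongs to ISO week 46 of ISO year 8103.

8103-W46-1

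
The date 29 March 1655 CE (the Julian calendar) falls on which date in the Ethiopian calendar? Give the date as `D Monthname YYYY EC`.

Julian Day Number of the source date = 2325634.
Converting JDN 2325634 to the Ethiopian calendar gives 3 Miyazya 1647 EC.

3 Miyazya 1647 EC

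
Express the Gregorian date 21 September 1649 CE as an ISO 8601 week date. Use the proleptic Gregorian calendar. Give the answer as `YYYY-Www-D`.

1649-W38-2

The weekday is Tuesday (ISO weekday 2).
That Tuesday belongs to ISO week 38 of ISO year 1649.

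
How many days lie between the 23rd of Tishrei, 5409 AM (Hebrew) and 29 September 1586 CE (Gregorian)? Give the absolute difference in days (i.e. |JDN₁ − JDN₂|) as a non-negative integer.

22656

JDN of the first date = 2323262.
JDN of the second date = 2300606.
|2300606 − 2323262| = 22656.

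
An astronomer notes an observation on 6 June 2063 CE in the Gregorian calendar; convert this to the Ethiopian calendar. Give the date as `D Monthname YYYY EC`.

29 Ginbot 2055 EC

Both dates share Julian Day Number 2474712; in the Ethiopian calendar that is 29 Ginbot 2055 EC.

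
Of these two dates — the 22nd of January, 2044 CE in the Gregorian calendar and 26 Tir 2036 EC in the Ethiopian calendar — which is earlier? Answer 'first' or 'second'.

The two dates have Julian Day Numbers 2467637 and 2467650 respectively.
Since 2467637 < 2467650, the first date comes first.

first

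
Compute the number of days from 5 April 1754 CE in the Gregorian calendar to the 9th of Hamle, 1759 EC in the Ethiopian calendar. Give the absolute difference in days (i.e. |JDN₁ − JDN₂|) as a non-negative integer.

4848

JDN of the first date = 2361790.
JDN of the second date = 2366638.
|2366638 − 2361790| = 4848.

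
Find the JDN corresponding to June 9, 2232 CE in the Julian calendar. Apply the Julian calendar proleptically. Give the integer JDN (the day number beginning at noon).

In the Gregorian calendar the same day is 24 June 2232.
JDN 2451545 is 1 January 2000 CE (Gregorian); the target day is +84911 days from there, so JDN = 2536456.

2536456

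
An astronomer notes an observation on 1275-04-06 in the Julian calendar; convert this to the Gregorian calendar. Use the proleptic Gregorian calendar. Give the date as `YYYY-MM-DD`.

1275-04-13

For dates in this range the Gregorian date is 7 days ahead of the Julian.
6 April 1275 Julian + 7 days → 13 April 1275 Gregorian.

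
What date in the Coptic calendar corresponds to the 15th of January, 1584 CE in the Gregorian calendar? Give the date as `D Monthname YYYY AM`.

9 Tobi 1300 AM

Both dates share Julian Day Number 2299618; in the Coptic calendar that is 9 Tobi 1300 AM.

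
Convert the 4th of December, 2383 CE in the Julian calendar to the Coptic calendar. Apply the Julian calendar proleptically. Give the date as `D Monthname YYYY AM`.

Both dates share Julian Day Number 2591786; in the Coptic calendar that is 7 Koiak 2100 AM.

7 Koiak 2100 AM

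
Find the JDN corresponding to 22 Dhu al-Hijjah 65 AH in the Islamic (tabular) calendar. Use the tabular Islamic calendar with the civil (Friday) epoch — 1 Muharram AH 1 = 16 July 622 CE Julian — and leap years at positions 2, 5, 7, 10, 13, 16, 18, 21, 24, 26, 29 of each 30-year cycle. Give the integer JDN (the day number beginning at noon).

In the proleptic Gregorian calendar the same day is 2 August 685.
JDN 2299161 is 15 October 1582 CE (Gregorian); the target day is −327696 days from there, so JDN = 1971465.

1971465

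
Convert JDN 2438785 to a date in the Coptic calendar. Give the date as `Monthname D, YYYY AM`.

Tobi 16, 1681 AM

The Gregorian equivalent of JDN 2438785 is 24 January 1965.
In the Coptic calendar that day is Tobi 16, 1681 AM.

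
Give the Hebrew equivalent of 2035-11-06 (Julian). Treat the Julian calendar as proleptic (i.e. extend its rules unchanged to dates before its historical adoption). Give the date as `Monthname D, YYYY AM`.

Both dates share Julian Day Number 2464651; in the Hebrew calendar that is 17 Cheshvan 5796 AM.

Cheshvan 17, 5796 AM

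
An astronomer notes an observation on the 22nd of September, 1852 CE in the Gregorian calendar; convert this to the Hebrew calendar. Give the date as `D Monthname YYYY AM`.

Both dates share Julian Day Number 2397754; in the Hebrew calendar that is 9 Tishrei 5613 AM.

9 Tishrei 5613 AM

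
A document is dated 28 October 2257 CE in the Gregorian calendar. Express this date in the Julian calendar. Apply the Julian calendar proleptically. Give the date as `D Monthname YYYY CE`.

The Julian–Gregorian offset here is 15 days (Julian trailing).
28 October 2257 Gregorian − 15 days → 13 October 2257 Julian.

13 October 2257 CE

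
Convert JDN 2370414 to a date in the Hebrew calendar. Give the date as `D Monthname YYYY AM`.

JDN 2370414 is 14 November 1777 in the Gregorian calendar.
In the Hebrew calendar that day is 14 Cheshvan 5538 AM.

14 Cheshvan 5538 AM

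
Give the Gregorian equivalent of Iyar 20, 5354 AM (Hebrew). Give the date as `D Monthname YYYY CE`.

10 May 1594 CE

Both dates share Julian Day Number 2303386; in the Gregorian calendar that is 10 May 1594 CE.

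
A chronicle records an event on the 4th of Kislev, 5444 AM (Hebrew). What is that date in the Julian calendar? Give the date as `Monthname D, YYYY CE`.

November 12, 1683 CE

The source date corresponds to 22 November 1683 in the Gregorian calendar (JDN 2336089).
That day falls on 12 November 1683 CE in the Julian calendar.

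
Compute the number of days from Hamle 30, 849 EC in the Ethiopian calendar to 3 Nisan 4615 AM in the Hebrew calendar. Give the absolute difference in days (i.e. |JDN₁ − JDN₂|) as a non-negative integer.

852

First date → JDN 2034282; second date → JDN 2033430.
The interval is |2034282 − 2033430| = 852 days.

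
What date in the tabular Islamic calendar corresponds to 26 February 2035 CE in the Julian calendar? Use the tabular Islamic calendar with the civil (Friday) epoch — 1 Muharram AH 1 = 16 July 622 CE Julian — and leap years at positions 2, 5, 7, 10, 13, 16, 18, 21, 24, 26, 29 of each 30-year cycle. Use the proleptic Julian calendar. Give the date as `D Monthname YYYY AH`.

Both dates share Julian Day Number 2464398; in the tabular Islamic calendar that is 1 Muharram 1457 AH.

1 Muharram 1457 AH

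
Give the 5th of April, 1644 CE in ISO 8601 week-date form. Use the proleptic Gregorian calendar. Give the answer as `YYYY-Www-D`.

The weekday is Tuesday (ISO weekday 2).
That Tuesday belongs to ISO week 14 of ISO year 1644.

1644-W14-2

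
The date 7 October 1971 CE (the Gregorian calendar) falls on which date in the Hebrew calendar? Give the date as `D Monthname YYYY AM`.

18 Tishrei 5732 AM

Both dates share Julian Day Number 2441232; in the Hebrew calendar that is 18 Tishrei 5732 AM.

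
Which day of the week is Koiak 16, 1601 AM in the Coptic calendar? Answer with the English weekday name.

Wednesday

This is JDN 2409535 (24 December 1884 Gregorian).
2409535 ≡ 2 (mod 7); counting from Monday = 0 gives Wednesday.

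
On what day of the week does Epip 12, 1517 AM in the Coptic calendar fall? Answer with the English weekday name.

Saturday

Equivalently 18 July 1801 Gregorian, JDN 2379060.
2379060 ≡ 5 (mod 7); counting from Monday = 0 gives Saturday.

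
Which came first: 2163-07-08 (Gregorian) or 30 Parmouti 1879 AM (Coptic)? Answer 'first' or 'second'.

First date → JDN 2511268; second date → JDN 2511208.
JDN 2511208 < JDN 2511268, so the second date is earlier.

second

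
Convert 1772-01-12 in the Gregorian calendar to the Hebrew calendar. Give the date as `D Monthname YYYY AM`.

Both dates share Julian Day Number 2368281; in the Hebrew calendar that is 7 Shevat 5532 AM.

7 Shevat 5532 AM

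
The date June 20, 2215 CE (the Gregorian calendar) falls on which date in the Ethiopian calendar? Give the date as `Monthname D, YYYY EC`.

Julian Day Number of the source date = 2530242.
Converting JDN 2530242 to the Ethiopian calendar gives 11 Sene 2207 EC.

Sene 11, 2207 EC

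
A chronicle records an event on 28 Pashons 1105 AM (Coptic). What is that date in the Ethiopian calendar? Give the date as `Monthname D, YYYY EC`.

Ginbot 28, 1381 EC

Both dates share Julian Day Number 2228533; in the Ethiopian calendar that is 28 Ginbot 1381 EC.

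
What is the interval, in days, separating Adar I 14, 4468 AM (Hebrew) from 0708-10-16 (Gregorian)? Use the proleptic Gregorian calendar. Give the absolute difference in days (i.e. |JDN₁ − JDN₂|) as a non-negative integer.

First date → JDN 1979695; second date → JDN 1979940.
The interval is |1979695 − 1979940| = 245 days.

245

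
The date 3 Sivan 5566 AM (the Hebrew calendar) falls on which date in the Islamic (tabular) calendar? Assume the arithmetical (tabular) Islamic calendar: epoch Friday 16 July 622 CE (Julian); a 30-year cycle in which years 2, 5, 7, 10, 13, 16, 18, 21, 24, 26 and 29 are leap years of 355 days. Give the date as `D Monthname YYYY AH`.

Both dates share Julian Day Number 2380827; in the tabular Islamic calendar that is 2 Rabi' al-Awwal 1221 AH.

2 Rabi' al-Awwal 1221 AH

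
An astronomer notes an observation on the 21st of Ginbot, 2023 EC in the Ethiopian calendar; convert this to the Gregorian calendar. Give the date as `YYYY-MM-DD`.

2031-05-29

Julian Day Number of the source date = 2463016.
Converting JDN 2463016 to the Gregorian calendar gives 29 May 2031 CE.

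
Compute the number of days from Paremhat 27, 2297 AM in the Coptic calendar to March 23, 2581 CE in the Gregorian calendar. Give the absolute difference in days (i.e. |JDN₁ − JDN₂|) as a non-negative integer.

First date → JDN 2663850; second date → JDN 2663833.
The interval is |2663850 − 2663833| = 17 days.

17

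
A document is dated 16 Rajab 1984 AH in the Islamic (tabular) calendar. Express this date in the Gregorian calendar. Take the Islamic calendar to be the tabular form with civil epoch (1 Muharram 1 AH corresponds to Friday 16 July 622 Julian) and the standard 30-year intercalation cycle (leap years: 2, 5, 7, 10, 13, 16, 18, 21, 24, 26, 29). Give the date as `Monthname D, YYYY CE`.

Julian Day Number of the source date = 2651341.
Converting JDN 2651341 to the Gregorian calendar gives 9 January 2547 CE.

January 9, 2547 CE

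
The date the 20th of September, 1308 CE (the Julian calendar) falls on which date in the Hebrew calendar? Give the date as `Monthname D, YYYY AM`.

Julian Day Number of the source date = 2199068.
Converting JDN 2199068 to the Hebrew calendar gives 5 Tishrei 5069 AM.

Tishrei 5, 5069 AM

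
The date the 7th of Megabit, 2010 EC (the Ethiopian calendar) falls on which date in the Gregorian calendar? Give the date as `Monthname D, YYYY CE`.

March 16, 2018 CE

Julian Day Number of the source date = 2458194.
Converting JDN 2458194 to the Gregorian calendar gives 16 March 2018 CE.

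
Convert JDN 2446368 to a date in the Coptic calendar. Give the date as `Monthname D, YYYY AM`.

The Gregorian equivalent of JDN 2446368 is 29 October 1985.
In the Coptic calendar that day is Paopi 19, 1702 AM.

Paopi 19, 1702 AM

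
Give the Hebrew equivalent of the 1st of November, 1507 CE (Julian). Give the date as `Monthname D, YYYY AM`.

Cheshvan 26, 5268 AM

The source date corresponds to 11 November 1507 in the proleptic Gregorian calendar (JDN 2271794).
That day falls on 26 Cheshvan 5268 AM in the Hebrew calendar.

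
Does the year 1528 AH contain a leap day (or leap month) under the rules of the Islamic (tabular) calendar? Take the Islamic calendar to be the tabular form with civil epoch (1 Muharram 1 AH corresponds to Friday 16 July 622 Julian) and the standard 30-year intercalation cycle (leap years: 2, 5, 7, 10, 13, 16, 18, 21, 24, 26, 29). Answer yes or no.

no

Year 1528 AH is year 28 of its 30-year cycle; leap positions are 2, 5, 7, 10, 13, 16, 18, 21, 24, 26, 29, so it is a common year (354 days).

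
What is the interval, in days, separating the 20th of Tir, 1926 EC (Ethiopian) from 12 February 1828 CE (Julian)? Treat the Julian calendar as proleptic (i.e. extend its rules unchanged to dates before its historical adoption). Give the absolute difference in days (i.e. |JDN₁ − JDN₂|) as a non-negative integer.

First date → JDN 2427466; second date → JDN 2388777.
The interval is |2427466 − 2388777| = 38689 days.

38689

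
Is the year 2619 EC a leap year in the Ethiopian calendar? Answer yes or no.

yes

2619 mod 4 = 3; in the Ethiopian calendar a year is leap when year mod 4 = 3, so it is a leap year.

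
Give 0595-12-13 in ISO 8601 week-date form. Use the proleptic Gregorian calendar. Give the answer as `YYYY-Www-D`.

0595-W50-7

The weekday is Sunday (ISO weekday 7).
That Sunday belongs to ISO week 50 of ISO year 595.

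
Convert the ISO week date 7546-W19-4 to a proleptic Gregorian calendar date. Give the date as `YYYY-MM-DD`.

ISO week 1 of 7546 is the week containing the first Thursday of 7546.
Week 19, day 4 (Thursday) lands on 7546-05-09.

7546-05-09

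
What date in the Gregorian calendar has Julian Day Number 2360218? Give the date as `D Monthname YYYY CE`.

15 December 1749 CE

JDN 2451545 is 1 Jan 2000; 2360218 is −91327 days from there.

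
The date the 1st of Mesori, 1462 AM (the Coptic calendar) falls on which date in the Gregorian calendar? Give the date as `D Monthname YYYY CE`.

Julian Day Number of the source date = 2358990.
Converting JDN 2358990 to the Gregorian calendar gives 5 August 1746 CE.

5 August 1746 CE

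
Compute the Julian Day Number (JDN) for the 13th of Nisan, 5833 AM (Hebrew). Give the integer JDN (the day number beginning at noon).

2478318

In the Gregorian calendar the same day is 20 April 2073.
JDN 2451545 is 1 January 2000 CE (Gregorian); the target day is +26773 days from there, so JDN = 2478318.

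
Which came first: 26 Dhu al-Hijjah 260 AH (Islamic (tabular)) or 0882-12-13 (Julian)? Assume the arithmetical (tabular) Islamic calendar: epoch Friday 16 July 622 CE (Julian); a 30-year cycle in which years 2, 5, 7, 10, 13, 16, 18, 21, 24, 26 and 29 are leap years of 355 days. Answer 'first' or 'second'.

first

First date → JDN 2040571; second date → JDN 2043555.
JDN 2040571 < JDN 2043555, so the first date is earlier.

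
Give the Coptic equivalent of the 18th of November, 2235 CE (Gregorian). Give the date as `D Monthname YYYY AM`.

Julian Day Number of the source date = 2537698.
Converting JDN 2537698 to the Coptic calendar gives 6 Hathor 1952 AM.

6 Hathor 1952 AM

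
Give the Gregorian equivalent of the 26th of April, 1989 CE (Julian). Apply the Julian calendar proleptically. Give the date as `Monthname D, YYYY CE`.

May 9, 1989 CE

At this point the Julian calendar is 13 days behind the Gregorian.
26 April 1989 Julian + 13 days → 9 May 1989 Gregorian.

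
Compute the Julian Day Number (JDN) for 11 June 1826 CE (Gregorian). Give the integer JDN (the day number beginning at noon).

JDN 2451545 is 1 January 2000 CE (Gregorian); the target day is −63391 days from there, so JDN = 2388154.

2388154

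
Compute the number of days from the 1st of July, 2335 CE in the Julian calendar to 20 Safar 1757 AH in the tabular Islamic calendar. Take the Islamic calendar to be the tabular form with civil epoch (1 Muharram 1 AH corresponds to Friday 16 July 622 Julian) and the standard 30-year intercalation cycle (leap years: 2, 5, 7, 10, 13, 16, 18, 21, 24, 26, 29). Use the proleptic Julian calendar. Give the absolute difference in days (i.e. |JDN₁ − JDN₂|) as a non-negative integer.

First date → JDN 2574098; second date → JDN 2570757.
The interval is |2574098 − 2570757| = 3341 days.

3341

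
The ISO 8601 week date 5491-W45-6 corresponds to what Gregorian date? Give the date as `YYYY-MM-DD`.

ISO week 1 of 5491 is the week containing the first Thursday of 5491.
Week 45, day 6 (Saturday) lands on 5491-11-07.

5491-11-07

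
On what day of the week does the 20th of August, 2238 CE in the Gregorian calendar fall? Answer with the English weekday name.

Since JDN mod 7 = 0 (0 = Monday), the day is Monday.

Monday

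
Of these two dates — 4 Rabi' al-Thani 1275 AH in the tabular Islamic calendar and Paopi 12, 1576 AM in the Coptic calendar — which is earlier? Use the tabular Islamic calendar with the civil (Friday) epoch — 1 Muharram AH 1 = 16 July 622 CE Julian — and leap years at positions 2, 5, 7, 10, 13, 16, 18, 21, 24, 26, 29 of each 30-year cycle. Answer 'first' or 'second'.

The two dates have Julian Day Numbers 2399995 and 2400340 respectively.
Since 2399995 < 2400340, the first date comes first.

first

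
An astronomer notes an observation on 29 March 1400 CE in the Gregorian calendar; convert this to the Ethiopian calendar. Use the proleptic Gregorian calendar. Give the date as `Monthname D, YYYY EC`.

Megabit 24, 1392 EC

Julian Day Number of the source date = 2232487.
Converting JDN 2232487 to the Ethiopian calendar gives 24 Megabit 1392 EC.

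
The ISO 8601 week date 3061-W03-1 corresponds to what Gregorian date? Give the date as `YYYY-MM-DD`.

3061-01-14

ISO week 1 of 3061 is the week containing the first Thursday of 3061.
Week 3, day 1 (Monday) lands on 3061-01-14.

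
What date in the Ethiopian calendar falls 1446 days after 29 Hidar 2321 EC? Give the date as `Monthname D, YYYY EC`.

Hidar 14, 2325 EC

The starting date is JDN 2571689; 2571689 + 1446 = 2573135.
JDN 2573135 corresponds to Hidar 14, 2325 EC.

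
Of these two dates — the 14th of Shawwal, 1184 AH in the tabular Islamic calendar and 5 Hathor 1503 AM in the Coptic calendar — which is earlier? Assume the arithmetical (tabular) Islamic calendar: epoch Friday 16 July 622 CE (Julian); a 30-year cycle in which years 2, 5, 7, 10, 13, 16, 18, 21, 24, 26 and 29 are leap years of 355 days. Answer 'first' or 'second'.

The two dates have Julian Day Numbers 2367935 and 2373699 respectively.
Since 2367935 < 2373699, the first date comes first.

first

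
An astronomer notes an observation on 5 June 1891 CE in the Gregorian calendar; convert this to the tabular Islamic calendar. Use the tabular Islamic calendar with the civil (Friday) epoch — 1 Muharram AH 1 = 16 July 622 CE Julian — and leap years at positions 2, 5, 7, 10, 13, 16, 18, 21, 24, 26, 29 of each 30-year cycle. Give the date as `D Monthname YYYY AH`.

27 Shawwal 1308 AH

Julian Day Number of the source date = 2411889.
Converting JDN 2411889 to the tabular Islamic calendar gives 27 Shawwal 1308 AH.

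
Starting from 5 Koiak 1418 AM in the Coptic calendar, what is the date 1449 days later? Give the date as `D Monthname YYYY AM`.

The starting date is JDN 2342683; 2342683 + 1449 = 2344132.
JDN 2344132 corresponds to 23 Hathor 1422 AM.

23 Hathor 1422 AM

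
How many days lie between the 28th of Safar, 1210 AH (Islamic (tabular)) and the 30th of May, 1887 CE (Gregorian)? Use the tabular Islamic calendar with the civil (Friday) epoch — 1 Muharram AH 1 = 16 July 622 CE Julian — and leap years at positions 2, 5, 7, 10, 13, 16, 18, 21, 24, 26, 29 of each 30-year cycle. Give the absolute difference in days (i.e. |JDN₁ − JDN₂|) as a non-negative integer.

First date → JDN 2376926; second date → JDN 2410422.
The interval is |2376926 − 2410422| = 33496 days.

33496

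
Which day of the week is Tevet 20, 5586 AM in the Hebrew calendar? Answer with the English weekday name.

In the Gregorian calendar this is 30 December 1825 (JDN 2387991).
Since JDN mod 7 = 4 (0 = Monday), the day is Friday.

Friday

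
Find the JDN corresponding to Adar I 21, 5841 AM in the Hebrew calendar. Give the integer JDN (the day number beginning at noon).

2481191

Equivalently 2 March 2081 (Gregorian).
JDN 2451545 is 1 January 2000 CE (Gregorian); the target day is +29646 days from there, so JDN = 2481191.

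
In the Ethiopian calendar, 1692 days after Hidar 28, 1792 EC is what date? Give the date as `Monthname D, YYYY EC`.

Counting 1692 days forward from JDN 2378471 reaches JDN 2380163, which is Hamle 19, 1796 EC.

Hamle 19, 1796 EC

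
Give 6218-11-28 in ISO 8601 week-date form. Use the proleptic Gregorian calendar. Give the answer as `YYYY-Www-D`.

The weekday is Saturday (ISO weekday 6).
That Saturday belongs to ISO week 48 of ISO year 6218.

6218-W48-6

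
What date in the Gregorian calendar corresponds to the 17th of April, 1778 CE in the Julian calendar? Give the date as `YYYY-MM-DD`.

1778-04-28

For dates in this range the Gregorian date is 11 days ahead of the Julian.
17 April 1778 Julian + 11 days → 28 April 1778 Gregorian.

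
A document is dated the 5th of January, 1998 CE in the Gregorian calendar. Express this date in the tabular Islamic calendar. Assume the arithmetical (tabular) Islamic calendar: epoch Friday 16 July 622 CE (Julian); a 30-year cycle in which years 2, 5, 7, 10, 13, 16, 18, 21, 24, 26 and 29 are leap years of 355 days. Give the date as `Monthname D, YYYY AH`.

Julian Day Number of the source date = 2450819.
Converting JDN 2450819 to the tabular Islamic calendar gives 6 Ramadan 1418 AH.

Ramadan 6, 1418 AH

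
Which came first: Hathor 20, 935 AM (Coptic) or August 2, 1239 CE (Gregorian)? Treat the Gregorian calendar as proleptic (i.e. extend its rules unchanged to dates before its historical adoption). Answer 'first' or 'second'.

first

Converting both to JDN: 2166252 vs 2173809; the smaller is the first.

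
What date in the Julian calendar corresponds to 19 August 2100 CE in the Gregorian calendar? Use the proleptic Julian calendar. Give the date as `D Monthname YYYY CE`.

5 August 2100 CE

At this point the Julian calendar is 14 days behind the Gregorian.
19 August 2100 Gregorian − 14 days → 5 August 2100 Julian.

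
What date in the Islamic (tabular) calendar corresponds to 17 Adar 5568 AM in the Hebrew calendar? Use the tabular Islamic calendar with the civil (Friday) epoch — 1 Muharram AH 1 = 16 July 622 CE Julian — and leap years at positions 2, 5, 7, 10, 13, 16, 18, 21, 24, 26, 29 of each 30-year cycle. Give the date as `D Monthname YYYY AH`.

18 Muharram 1223 AH

Both dates share Julian Day Number 2381493; in the tabular Islamic calendar that is 18 Muharram 1223 AH.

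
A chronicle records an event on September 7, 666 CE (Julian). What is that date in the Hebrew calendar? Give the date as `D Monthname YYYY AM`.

3 Tishrei 4427 AM

Julian Day Number of the source date = 1964564.
Converting JDN 1964564 to the Hebrew calendar gives 3 Tishrei 4427 AM.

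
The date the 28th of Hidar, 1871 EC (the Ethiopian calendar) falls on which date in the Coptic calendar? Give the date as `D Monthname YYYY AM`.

28 Hathor 1595 AM

The source date corresponds to 6 December 1878 in the Gregorian calendar (JDN 2407325).
That day falls on 28 Hathor 1595 AM in the Coptic calendar.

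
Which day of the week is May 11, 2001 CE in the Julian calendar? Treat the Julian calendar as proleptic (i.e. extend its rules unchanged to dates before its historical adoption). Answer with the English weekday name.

This is JDN 2452054 (24 May 2001 Gregorian).
JDN 2452054 mod 7 = 3, and JDN 0 was a Monday, so this is a Thursday.

Thursday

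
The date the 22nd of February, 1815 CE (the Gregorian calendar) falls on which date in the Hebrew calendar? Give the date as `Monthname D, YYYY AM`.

Julian Day Number of the source date = 2384027.
Converting JDN 2384027 to the Hebrew calendar gives 12 Adar I 5575 AM.

Adar I 12, 5575 AM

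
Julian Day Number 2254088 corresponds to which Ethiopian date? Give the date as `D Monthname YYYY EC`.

JDN 2254088 is 20 May 1459 in the proleptic Gregorian calendar.
In the Ethiopian calendar that day is 16 Ginbot 1451 EC.

16 Ginbot 1451 EC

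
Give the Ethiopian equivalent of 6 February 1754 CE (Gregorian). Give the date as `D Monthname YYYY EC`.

Julian Day Number of the source date = 2361732.
Converting JDN 2361732 to the Ethiopian calendar gives 1 Yekatit 1746 EC.

1 Yekatit 1746 EC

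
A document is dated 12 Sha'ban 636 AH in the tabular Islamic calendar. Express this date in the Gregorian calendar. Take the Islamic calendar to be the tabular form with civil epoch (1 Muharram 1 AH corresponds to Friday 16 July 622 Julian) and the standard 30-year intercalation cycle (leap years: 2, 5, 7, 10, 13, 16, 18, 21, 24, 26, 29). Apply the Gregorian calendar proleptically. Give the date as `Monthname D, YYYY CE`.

March 27, 1239 CE

Both dates share Julian Day Number 2173681; in the Gregorian calendar that is 27 March 1239 CE.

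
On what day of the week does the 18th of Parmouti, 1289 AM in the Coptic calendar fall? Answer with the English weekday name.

In the proleptic Gregorian calendar this is 23 April 1573 (JDN 2295699).
2295699 ≡ 0 (mod 7); counting from Monday = 0 gives Monday.

Monday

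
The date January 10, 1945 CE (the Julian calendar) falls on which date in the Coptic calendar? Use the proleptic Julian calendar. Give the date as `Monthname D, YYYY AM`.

Tobi 15, 1661 AM

Both dates share Julian Day Number 2431479; in the Coptic calendar that is 15 Tobi 1661 AM.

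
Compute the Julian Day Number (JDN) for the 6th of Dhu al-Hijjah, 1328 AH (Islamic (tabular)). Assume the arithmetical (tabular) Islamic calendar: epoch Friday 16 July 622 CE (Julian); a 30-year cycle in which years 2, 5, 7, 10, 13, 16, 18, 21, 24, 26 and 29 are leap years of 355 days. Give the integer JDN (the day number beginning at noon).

2419015

Equivalently 9 December 1910 (Gregorian).
JDN 2400001 is 17 November 1858 CE (Gregorian), MJD 0; the target day is +19014 days from there, so JDN = 2419015.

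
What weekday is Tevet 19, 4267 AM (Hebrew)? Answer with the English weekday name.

Thursday

In the proleptic Gregorian calendar this is 23 December 506 (JDN 1906229).
JDN 1906229 mod 7 = 3, and JDN 0 was a Monday, so this is a Thursday.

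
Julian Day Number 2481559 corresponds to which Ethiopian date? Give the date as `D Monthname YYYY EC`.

JDN 2481559 is 5 March 2082 in the Gregorian calendar.
In the Ethiopian calendar that day is 26 Yekatit 2074 EC.

26 Yekatit 2074 EC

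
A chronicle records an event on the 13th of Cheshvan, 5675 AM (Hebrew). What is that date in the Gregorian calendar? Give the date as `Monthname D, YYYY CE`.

Julian Day Number of the source date = 2420439.
Converting JDN 2420439 to the Gregorian calendar gives 2 November 1914 CE.

November 2, 1914 CE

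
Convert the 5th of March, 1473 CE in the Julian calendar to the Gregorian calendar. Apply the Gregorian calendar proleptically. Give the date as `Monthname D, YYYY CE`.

March 14, 1473 CE

For dates in this range the Gregorian date is 9 days ahead of the Julian.
5 March 1473 Julian + 9 days → 14 March 1473 Gregorian.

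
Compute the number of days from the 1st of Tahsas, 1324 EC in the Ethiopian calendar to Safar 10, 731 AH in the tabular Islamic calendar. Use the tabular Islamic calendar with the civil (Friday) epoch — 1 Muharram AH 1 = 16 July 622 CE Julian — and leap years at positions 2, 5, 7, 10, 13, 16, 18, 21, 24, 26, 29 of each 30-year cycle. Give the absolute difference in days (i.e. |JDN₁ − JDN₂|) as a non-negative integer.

First date → JDN 2207537; second date → JDN 2207167.
The interval is |2207537 − 2207167| = 370 days.

370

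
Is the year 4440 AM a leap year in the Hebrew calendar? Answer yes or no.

no

Hebrew year 4440 is year 13 of its 19-year Metonic cycle; leap years are at positions 3, 6, 8, 11, 14, 17, 19, so it is a common year (12 months).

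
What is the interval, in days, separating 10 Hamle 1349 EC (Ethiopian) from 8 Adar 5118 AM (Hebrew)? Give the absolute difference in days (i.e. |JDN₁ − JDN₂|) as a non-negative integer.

228

First date → JDN 2216887; second date → JDN 2217115.
The interval is |2216887 − 2217115| = 228 days.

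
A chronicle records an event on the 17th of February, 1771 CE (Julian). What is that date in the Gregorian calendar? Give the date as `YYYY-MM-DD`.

At this point the Julian calendar is 11 days behind the Gregorian.
17 February 1771 Julian + 11 days → 28 February 1771 Gregorian.

1771-02-28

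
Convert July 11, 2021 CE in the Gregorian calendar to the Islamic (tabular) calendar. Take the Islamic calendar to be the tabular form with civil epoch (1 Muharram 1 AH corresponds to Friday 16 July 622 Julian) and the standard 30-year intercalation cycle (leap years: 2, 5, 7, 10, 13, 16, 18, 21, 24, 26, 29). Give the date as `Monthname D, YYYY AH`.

Both dates share Julian Day Number 2459407; in the tabular Islamic calendar that is 1 Dhu al-Hijjah 1442 AH.

Dhu al-Hijjah 1, 1442 AH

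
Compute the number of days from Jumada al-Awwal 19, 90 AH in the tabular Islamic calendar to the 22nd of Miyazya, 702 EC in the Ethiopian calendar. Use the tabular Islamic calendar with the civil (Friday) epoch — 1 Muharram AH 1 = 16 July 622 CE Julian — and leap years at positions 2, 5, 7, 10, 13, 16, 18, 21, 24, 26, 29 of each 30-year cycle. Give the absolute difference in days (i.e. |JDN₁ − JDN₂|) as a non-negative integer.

JDN of the first date = 1980115.
JDN of the second date = 1980492.
|1980492 − 1980115| = 377.

377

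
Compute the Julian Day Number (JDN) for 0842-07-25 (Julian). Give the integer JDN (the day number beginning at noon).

Equivalently 29 July 842 (proleptic Gregorian).
JDN 2299161 is 15 October 1582 CE (Gregorian); the target day is −270357 days from there, so JDN = 2028804.

2028804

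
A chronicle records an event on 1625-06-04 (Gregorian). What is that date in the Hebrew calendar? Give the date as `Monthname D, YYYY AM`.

Both dates share Julian Day Number 2314734; in the Hebrew calendar that is 28 Iyar 5385 AM.

Iyar 28, 5385 AM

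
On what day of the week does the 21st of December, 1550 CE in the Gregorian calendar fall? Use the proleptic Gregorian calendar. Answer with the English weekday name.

Thursday

JDN 2287540 mod 7 = 3, and JDN 0 was a Monday, so this is a Thursday.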